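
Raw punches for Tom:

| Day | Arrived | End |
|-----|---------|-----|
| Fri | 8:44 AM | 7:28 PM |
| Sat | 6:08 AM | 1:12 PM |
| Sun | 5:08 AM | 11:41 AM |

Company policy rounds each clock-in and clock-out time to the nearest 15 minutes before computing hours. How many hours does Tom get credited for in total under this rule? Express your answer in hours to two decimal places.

Fri: in 8:44 AM→8:45 AM, out 7:28 PM→7:30 PM; 10 h 45 min
Sat: in 6:08 AM→6:15 AM, out 1:12 PM→1:15 PM; 7 h 0 min
Sun: in 5:08 AM→5:15 AM, out 11:41 AM→11:45 AM; 6 h 30 min
Total credited: 24 h 15 min.

24.25 hours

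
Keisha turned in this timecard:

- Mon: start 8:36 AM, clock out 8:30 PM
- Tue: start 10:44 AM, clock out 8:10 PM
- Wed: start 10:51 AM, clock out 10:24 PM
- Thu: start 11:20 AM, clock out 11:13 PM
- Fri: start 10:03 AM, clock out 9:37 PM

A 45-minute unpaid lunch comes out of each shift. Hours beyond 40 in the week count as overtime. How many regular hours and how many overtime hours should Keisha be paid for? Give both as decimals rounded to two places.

Regular 40.00 hours, overtime 12.58 hours

Mon: 8:36 AM–8:30 PM = 11 h 54 min; less 45 min break → 11 h 9 min
Tue: 10:44 AM–8:10 PM = 9 h 26 min; less 45 min break → 8 h 41 min
Wed: 10:51 AM–10:24 PM = 11 h 33 min; less 45 min break → 10 h 48 min
Thu: 11:20 AM–11:13 PM = 11 h 53 min; less 45 min break → 11 h 8 min
Fri: 10:03 AM–9:37 PM = 11 h 34 min; less 45 min break → 10 h 49 min
Total worked: 52 h 35 min = 52.58 h.
Threshold 40 h → overtime 12 h 35 min, regular 40 h 0 min.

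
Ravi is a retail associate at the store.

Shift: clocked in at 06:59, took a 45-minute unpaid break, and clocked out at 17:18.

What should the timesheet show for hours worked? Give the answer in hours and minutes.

Shift: 06:59–17:18 = 10 h 19 min; less 45 min break → 9 h 34 min

9 h 34 min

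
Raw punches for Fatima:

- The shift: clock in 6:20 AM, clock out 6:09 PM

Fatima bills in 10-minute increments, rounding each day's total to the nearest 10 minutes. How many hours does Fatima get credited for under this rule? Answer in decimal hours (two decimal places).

The shift: 6:20 AM–6:09 PM = 11 h 49 min → rounds to 11 h 50 min

11.83 hours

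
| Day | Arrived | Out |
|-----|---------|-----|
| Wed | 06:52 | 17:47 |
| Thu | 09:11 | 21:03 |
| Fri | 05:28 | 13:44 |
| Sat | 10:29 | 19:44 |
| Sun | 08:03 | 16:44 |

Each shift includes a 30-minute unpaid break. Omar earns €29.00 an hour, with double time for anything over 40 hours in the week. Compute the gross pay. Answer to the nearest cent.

Wed: 06:52–17:47 = 10 h 55 min; less 30 min break → 10 h 25 min
Thu: 09:11–21:03 = 11 h 52 min; less 30 min break → 11 h 22 min
Fri: 05:28–13:44 = 8 h 16 min; less 30 min break → 7 h 46 min
Sat: 10:29–19:44 = 9 h 15 min; less 30 min break → 8 h 45 min
Sun: 08:03–16:44 = 8 h 41 min; less 30 min break → 8 h 11 min
Total worked: 46 h 29 min = 2789 min.
Regular 40 h 0 min = 2400 min at €29.00/h; overtime 6 h 29 min = 389 min at €58.00/h.
Pay = (2400 × €29.00 + 389 × €58.00) ÷ 60 = €1536.03.

€1536.03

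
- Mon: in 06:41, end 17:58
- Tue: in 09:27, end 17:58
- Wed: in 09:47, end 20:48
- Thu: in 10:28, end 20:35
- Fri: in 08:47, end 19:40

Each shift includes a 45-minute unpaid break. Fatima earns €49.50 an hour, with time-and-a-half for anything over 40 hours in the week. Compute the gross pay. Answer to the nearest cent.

€2578.95

Mon: 06:41–17:58 = 11 h 17 min; less 45 min break → 10 h 32 min
Tue: 09:27–17:58 = 8 h 31 min; less 45 min break → 7 h 46 min
Wed: 09:47–20:48 = 11 h 1 min; less 45 min break → 10 h 16 min
Thu: 10:28–20:35 = 10 h 7 min; less 45 min break → 9 h 22 min
Fri: 08:47–19:40 = 10 h 53 min; less 45 min break → 10 h 8 min
Total worked: 48 h 4 min = 2884 min.
Regular 40 h 0 min = 2400 min at €49.50/h; overtime 8 h 4 min = 484 min at €74.25/h.
Pay = (2400 × €49.50 + 484 × €74.25) ÷ 60 = €2578.95.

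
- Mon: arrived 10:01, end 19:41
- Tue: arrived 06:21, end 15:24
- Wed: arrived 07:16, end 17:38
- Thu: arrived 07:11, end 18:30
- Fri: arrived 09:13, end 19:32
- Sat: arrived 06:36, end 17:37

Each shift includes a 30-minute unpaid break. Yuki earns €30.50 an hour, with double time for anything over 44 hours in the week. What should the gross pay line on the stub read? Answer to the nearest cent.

€2240.73

Mon: 10:01–19:41 = 9 h 40 min; less 30 min break → 9 h 10 min
Tue: 06:21–15:24 = 9 h 3 min; less 30 min break → 8 h 33 min
Wed: 07:16–17:38 = 10 h 22 min; less 30 min break → 9 h 52 min
Thu: 07:11–18:30 = 11 h 19 min; less 30 min break → 10 h 49 min
Fri: 09:13–19:32 = 10 h 19 min; less 30 min break → 9 h 49 min
Sat: 06:36–17:37 = 11 h 1 min; less 30 min break → 10 h 31 min
Total worked: 58 h 44 min = 3524 min.
Regular 44 h 0 min = 2640 min at €30.50/h; overtime 14 h 44 min = 884 min at €61.00/h.
Pay = (2640 × €30.50 + 884 × €61.00) ÷ 60 = €2240.73.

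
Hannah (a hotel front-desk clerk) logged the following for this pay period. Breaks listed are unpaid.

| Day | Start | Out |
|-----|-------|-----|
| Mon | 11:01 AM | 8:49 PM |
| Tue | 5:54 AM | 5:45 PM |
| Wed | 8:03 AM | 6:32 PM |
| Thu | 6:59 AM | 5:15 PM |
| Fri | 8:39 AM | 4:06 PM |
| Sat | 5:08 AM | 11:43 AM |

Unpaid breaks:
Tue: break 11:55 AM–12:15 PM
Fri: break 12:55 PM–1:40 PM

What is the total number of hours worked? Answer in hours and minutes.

Mon: 11:01 AM–8:49 PM = 9 h 48 min
Tue: 5:54 AM–5:45 PM = 11 h 51 min; less 20 min break → 11 h 31 min
Wed: 8:03 AM–6:32 PM = 10 h 29 min
Thu: 6:59 AM–5:15 PM = 10 h 16 min
Fri: 8:39 AM–4:06 PM = 7 h 27 min; less 45 min break → 6 h 42 min
Sat: 5:08 AM–11:43 AM = 6 h 35 min
Total: 9 h 48 min + 11 h 31 min + 10 h 29 min + 10 h 16 min + 6 h 42 min + 6 h 35 min = 55 h 21 min.

55 h 21 min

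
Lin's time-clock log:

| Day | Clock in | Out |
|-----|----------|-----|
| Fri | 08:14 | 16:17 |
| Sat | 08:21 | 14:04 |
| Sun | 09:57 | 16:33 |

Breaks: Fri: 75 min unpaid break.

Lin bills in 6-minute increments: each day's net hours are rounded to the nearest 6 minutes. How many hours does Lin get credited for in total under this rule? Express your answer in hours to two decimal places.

Fri: 08:14–16:17 = 8 h 3 min − 75 min = 6 h 48 min → rounds to 6 h 48 min
Sat: 08:21–14:04 = 5 h 43 min → rounds to 5 h 42 min
Sun: 09:57–16:33 = 6 h 36 min → rounds to 6 h 36 min
Total credited: 19 h 6 min.

19.10 hours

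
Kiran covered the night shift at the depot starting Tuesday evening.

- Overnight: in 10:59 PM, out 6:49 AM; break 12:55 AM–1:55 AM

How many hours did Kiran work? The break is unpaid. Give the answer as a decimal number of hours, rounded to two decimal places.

6.83 hours

Overnight: 10:59 PM → midnight = 1 h 1 min; midnight → 6:49 AM = 6 h 49 min; span 7 h 50 min; less 60 min break → 6 h 50 min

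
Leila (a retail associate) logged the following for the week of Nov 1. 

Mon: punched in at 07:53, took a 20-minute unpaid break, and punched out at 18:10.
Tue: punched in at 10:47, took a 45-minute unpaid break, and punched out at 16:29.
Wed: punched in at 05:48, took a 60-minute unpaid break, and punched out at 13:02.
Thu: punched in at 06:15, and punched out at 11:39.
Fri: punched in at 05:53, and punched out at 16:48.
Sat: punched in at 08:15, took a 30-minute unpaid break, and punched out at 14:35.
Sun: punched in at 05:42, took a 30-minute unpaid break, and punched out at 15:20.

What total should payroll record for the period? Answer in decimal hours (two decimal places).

52.42 hours

Mon: 07:53–18:10 = 10 h 17 min; less 20 min break → 9 h 57 min
Tue: 10:47–16:29 = 5 h 42 min; less 45 min break → 4 h 57 min
Wed: 05:48–13:02 = 7 h 14 min; less 60 min break → 6 h 14 min
Thu: 06:15–11:39 = 5 h 24 min
Fri: 05:53–16:48 = 10 h 55 min
Sat: 08:15–14:35 = 6 h 20 min; less 30 min break → 5 h 50 min
Sun: 05:42–15:20 = 9 h 38 min; less 30 min break → 9 h 8 min
Total: 9 h 57 min + 4 h 57 min + 6 h 14 min + 5 h 24 min + 10 h 55 min + 5 h 50 min + 9 h 8 min = 52 h 25 min.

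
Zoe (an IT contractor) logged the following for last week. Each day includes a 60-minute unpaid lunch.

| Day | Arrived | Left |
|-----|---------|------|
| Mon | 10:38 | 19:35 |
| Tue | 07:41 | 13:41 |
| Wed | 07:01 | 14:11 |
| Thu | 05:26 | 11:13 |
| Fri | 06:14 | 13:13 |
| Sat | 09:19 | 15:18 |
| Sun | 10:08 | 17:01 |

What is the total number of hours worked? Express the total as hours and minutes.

40 h 45 min

Mon: 10:38–19:35 = 8 h 57 min; less 60 min break → 7 h 57 min
Tue: 07:41–13:41 = 6 h 0 min; less 60 min break → 5 h 0 min
Wed: 07:01–14:11 = 7 h 10 min; less 60 min break → 6 h 10 min
Thu: 05:26–11:13 = 5 h 47 min; less 60 min break → 4 h 47 min
Fri: 06:14–13:13 = 6 h 59 min; less 60 min break → 5 h 59 min
Sat: 09:19–15:18 = 5 h 59 min; less 60 min break → 4 h 59 min
Sun: 10:08–17:01 = 6 h 53 min; less 60 min break → 5 h 53 min
Total: 7 h 57 min + 5 h 0 min + 6 h 10 min + 4 h 47 min + 5 h 59 min + 4 h 59 min + 5 h 53 min = 40 h 45 min.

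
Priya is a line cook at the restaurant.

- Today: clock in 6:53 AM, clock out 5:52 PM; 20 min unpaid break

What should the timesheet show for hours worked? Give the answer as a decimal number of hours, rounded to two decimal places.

Today: 6:53 AM–5:52 PM = 10 h 59 min; less 20 min break → 10 h 39 min

10.65 hours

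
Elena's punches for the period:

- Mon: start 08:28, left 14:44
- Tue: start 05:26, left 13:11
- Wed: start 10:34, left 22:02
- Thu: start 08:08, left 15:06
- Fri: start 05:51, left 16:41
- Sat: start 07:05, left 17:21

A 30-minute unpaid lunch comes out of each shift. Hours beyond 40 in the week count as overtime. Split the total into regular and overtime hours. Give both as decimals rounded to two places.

Regular 40.00 hours, overtime 10.55 hours

Mon: 08:28–14:44 = 6 h 16 min; less 30 min break → 5 h 46 min
Tue: 05:26–13:11 = 7 h 45 min; less 30 min break → 7 h 15 min
Wed: 10:34–22:02 = 11 h 28 min; less 30 min break → 10 h 58 min
Thu: 08:08–15:06 = 6 h 58 min; less 30 min break → 6 h 28 min
Fri: 05:51–16:41 = 10 h 50 min; less 30 min break → 10 h 20 min
Sat: 07:05–17:21 = 10 h 16 min; less 30 min break → 9 h 46 min
Total worked: 50 h 33 min = 50.55 h.
Threshold 40 h → overtime 10 h 33 min, regular 40 h 0 min.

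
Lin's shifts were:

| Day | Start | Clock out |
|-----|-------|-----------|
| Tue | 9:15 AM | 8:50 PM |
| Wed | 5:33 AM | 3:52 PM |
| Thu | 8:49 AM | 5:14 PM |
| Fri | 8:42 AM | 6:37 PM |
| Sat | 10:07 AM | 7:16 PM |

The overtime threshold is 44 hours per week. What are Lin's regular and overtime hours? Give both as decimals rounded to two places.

Regular 44.00 hours, overtime 5.38 hours

Tue: 9:15 AM–8:50 PM = 11 h 35 min
Wed: 5:33 AM–3:52 PM = 10 h 19 min
Thu: 8:49 AM–5:14 PM = 8 h 25 min
Fri: 8:42 AM–6:37 PM = 9 h 55 min
Sat: 10:07 AM–7:16 PM = 9 h 9 min
Total worked: 49 h 23 min = 49.38 h.
Threshold 44 h → overtime 5 h 23 min, regular 44 h 0 min.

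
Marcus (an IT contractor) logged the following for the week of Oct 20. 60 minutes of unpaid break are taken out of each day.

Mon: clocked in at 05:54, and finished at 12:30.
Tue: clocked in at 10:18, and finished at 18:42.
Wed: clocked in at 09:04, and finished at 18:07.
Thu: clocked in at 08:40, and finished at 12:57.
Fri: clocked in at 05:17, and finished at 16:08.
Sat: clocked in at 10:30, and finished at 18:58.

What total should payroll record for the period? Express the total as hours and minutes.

Mon: 05:54–12:30 = 6 h 36 min; less 60 min break → 5 h 36 min
Tue: 10:18–18:42 = 8 h 24 min; less 60 min break → 7 h 24 min
Wed: 09:04–18:07 = 9 h 3 min; less 60 min break → 8 h 3 min
Thu: 08:40–12:57 = 4 h 17 min; less 60 min break → 3 h 17 min
Fri: 05:17–16:08 = 10 h 51 min; less 60 min break → 9 h 51 min
Sat: 10:30–18:58 = 8 h 28 min; less 60 min break → 7 h 28 min
Total: 5 h 36 min + 7 h 24 min + 8 h 3 min + 3 h 17 min + 9 h 51 min + 7 h 28 min = 41 h 39 min.

41 h 39 min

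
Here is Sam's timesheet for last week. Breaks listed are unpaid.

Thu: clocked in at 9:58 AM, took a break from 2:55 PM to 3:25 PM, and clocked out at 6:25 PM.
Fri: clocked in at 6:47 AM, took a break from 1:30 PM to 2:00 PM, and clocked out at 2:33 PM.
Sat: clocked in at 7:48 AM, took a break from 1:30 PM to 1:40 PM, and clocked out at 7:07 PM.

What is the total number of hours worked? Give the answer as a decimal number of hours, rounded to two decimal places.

Thu: 9:58 AM–6:25 PM = 8 h 27 min; less 30 min break → 7 h 57 min
Fri: 6:47 AM–2:33 PM = 7 h 46 min; less 30 min break → 7 h 16 min
Sat: 7:48 AM–7:07 PM = 11 h 19 min; less 10 min break → 11 h 9 min
Total: 7 h 57 min + 7 h 16 min + 11 h 9 min = 26 h 22 min.

26.37 hours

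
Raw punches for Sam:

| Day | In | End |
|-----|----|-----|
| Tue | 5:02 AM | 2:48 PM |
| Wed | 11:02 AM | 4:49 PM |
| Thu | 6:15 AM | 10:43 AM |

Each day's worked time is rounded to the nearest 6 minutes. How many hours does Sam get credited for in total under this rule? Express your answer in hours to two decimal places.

20.10 hours

Tue: 5:02 AM–2:48 PM = 9 h 46 min → rounds to 9 h 48 min
Wed: 11:02 AM–4:49 PM = 5 h 47 min → rounds to 5 h 48 min
Thu: 6:15 AM–10:43 AM = 4 h 28 min → rounds to 4 h 30 min
Total credited: 20 h 6 min.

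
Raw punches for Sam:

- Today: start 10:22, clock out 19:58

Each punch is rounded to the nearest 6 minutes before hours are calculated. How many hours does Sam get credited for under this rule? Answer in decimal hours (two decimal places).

9.60 hours

Today: in 10:22→10:24, out 19:58→20:00; 9 h 36 min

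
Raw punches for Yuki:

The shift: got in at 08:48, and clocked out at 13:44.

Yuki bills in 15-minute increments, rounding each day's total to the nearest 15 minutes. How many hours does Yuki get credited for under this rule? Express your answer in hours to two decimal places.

5.00 hours

The shift: 08:48–13:44 = 4 h 56 min → rounds to 5 h 0 min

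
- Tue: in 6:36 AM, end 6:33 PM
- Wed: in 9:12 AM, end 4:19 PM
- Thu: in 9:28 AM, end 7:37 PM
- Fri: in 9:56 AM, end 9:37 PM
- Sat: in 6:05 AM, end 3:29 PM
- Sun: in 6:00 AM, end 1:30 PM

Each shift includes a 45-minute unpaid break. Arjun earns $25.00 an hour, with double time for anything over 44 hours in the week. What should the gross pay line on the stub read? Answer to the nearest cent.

$1565.00

Tue: 6:36 AM–6:33 PM = 11 h 57 min; less 45 min break → 11 h 12 min
Wed: 9:12 AM–4:19 PM = 7 h 7 min; less 45 min break → 6 h 22 min
Thu: 9:28 AM–7:37 PM = 10 h 9 min; less 45 min break → 9 h 24 min
Fri: 9:56 AM–9:37 PM = 11 h 41 min; less 45 min break → 10 h 56 min
Sat: 6:05 AM–3:29 PM = 9 h 24 min; less 45 min break → 8 h 39 min
Sun: 6:00 AM–1:30 PM = 7 h 30 min; less 45 min break → 6 h 45 min
Total worked: 53 h 18 min = 3198 min.
Regular 44 h 0 min = 2640 min at $25.00/h; overtime 9 h 18 min = 558 min at $50.00/h.
Pay = (2640 × $25.00 + 558 × $50.00) ÷ 60 = $1565.00.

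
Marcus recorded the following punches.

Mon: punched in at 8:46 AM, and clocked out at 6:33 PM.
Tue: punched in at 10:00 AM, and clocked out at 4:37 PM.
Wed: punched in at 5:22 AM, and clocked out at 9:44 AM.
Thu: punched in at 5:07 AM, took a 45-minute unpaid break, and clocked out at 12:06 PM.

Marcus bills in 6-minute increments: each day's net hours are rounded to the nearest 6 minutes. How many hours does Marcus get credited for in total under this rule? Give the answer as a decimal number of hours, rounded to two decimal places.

Mon: 8:46 AM–6:33 PM = 9 h 47 min → rounds to 9 h 48 min
Tue: 10:00 AM–4:37 PM = 6 h 37 min → rounds to 6 h 36 min
Wed: 5:22 AM–9:44 AM = 4 h 22 min → rounds to 4 h 24 min
Thu: 5:07 AM–12:06 PM = 6 h 59 min − 45 min = 6 h 14 min → rounds to 6 h 12 min
Total credited: 27 h 0 min.

27.00 hours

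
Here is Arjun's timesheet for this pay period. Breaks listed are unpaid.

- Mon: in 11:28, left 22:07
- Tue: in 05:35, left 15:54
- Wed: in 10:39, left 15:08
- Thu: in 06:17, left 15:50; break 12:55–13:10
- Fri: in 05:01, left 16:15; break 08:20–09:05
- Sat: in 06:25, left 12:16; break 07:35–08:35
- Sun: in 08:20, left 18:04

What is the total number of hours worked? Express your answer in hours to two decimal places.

Mon: 11:28–22:07 = 10 h 39 min
Tue: 05:35–15:54 = 10 h 19 min
Wed: 10:39–15:08 = 4 h 29 min
Thu: 06:17–15:50 = 9 h 33 min; less 15 min break → 9 h 18 min
Fri: 05:01–16:15 = 11 h 14 min; less 45 min break → 10 h 29 min
Sat: 06:25–12:16 = 5 h 51 min; less 60 min break → 4 h 51 min
Sun: 08:20–18:04 = 9 h 44 min
Total: 10 h 39 min + 10 h 19 min + 4 h 29 min + 9 h 18 min + 10 h 29 min + 4 h 51 min + 9 h 44 min = 59 h 49 min.

59.82 hours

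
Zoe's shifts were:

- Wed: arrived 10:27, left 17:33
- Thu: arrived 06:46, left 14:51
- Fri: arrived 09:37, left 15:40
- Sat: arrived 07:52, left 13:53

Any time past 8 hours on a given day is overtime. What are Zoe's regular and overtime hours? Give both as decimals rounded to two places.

Regular 27.17 hours, overtime 0.08 hours

Wed: 10:27–17:33 = 7 h 6 min
Thu: 06:46–14:51 = 8 h 5 min
Fri: 09:37–15:40 = 6 h 3 min
Sat: 07:52–13:53 = 6 h 1 min
Wed reg 7 h 6 min / OT 0 h 0 min; Thu reg 8 h 0 min / OT 0 h 5 min; Fri reg 6 h 3 min / OT 0 h 0 min; Sat reg 6 h 1 min / OT 0 h 0 min.
Totals: regular 27 h 10 min, overtime 0 h 5 min.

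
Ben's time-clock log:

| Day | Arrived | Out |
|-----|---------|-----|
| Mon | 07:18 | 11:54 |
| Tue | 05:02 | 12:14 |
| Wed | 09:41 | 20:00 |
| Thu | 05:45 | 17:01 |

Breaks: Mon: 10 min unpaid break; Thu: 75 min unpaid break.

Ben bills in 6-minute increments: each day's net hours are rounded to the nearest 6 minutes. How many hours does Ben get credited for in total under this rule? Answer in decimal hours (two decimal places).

31.90 hours

Mon: 07:18–11:54 = 4 h 36 min − 10 min = 4 h 26 min → rounds to 4 h 24 min
Tue: 05:02–12:14 = 7 h 12 min → rounds to 7 h 12 min
Wed: 09:41–20:00 = 10 h 19 min → rounds to 10 h 18 min
Thu: 05:45–17:01 = 11 h 16 min − 75 min = 10 h 1 min → rounds to 10 h 0 min
Total credited: 31 h 54 min.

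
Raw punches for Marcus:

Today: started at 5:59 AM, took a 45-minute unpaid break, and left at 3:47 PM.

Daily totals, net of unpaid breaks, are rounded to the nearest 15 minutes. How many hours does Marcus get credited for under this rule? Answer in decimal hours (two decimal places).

Today: 5:59 AM–3:47 PM = 9 h 48 min − 45 min = 9 h 3 min → rounds to 9 h 0 min

9.00 hours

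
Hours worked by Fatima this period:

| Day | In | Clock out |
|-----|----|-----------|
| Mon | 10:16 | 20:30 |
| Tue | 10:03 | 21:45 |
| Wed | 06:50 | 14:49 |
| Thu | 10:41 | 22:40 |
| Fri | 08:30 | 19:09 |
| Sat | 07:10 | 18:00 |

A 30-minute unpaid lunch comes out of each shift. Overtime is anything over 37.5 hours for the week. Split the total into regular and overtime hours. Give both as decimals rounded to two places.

Regular 37.50 hours, overtime 22.88 hours

Mon: 10:16–20:30 = 10 h 14 min; less 30 min break → 9 h 44 min
Tue: 10:03–21:45 = 11 h 42 min; less 30 min break → 11 h 12 min
Wed: 06:50–14:49 = 7 h 59 min; less 30 min break → 7 h 29 min
Thu: 10:41–22:40 = 11 h 59 min; less 30 min break → 11 h 29 min
Fri: 08:30–19:09 = 10 h 39 min; less 30 min break → 10 h 9 min
Sat: 07:10–18:00 = 10 h 50 min; less 30 min break → 10 h 20 min
Total worked: 60 h 23 min = 60.38 h.
Threshold 37.5 h → overtime 22 h 53 min, regular 37 h 30 min.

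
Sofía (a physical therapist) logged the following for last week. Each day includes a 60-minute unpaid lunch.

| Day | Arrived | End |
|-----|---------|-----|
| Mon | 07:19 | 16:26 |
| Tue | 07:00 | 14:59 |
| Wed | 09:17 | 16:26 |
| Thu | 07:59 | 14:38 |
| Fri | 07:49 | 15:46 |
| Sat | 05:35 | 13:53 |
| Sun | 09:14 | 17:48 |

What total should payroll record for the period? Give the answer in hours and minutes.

Mon: 07:19–16:26 = 9 h 7 min; less 60 min break → 8 h 7 min
Tue: 07:00–14:59 = 7 h 59 min; less 60 min break → 6 h 59 min
Wed: 09:17–16:26 = 7 h 9 min; less 60 min break → 6 h 9 min
Thu: 07:59–14:38 = 6 h 39 min; less 60 min break → 5 h 39 min
Fri: 07:49–15:46 = 7 h 57 min; less 60 min break → 6 h 57 min
Sat: 05:35–13:53 = 8 h 18 min; less 60 min break → 7 h 18 min
Sun: 09:14–17:48 = 8 h 34 min; less 60 min break → 7 h 34 min
Total: 8 h 7 min + 6 h 59 min + 6 h 9 min + 5 h 39 min + 6 h 57 min + 7 h 18 min + 7 h 34 min = 48 h 43 min.

48 h 43 min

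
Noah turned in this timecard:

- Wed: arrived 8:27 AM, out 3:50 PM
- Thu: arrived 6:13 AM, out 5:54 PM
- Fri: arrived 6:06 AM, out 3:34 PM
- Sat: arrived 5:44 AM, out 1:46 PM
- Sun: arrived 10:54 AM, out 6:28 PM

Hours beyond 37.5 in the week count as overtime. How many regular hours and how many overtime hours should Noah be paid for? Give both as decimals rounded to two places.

Wed: 8:27 AM–3:50 PM = 7 h 23 min
Thu: 6:13 AM–5:54 PM = 11 h 41 min
Fri: 6:06 AM–3:34 PM = 9 h 28 min
Sat: 5:44 AM–1:46 PM = 8 h 2 min
Sun: 10:54 AM–6:28 PM = 7 h 34 min
Total worked: 44 h 8 min = 44.13 h.
Threshold 37.5 h → overtime 6 h 38 min, regular 37 h 30 min.

Regular 37.50 hours, overtime 6.63 hours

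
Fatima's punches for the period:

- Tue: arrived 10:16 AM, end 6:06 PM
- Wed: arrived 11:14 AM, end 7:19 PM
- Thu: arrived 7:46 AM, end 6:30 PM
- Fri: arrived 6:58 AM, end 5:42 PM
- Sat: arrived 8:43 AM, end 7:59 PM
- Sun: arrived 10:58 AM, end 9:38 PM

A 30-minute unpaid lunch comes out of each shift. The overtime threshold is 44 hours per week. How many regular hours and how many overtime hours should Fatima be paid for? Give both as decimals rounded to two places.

Regular 44.00 hours, overtime 12.32 hours

Tue: 10:16 AM–6:06 PM = 7 h 50 min; less 30 min break → 7 h 20 min
Wed: 11:14 AM–7:19 PM = 8 h 5 min; less 30 min break → 7 h 35 min
Thu: 7:46 AM–6:30 PM = 10 h 44 min; less 30 min break → 10 h 14 min
Fri: 6:58 AM–5:42 PM = 10 h 44 min; less 30 min break → 10 h 14 min
Sat: 8:43 AM–7:59 PM = 11 h 16 min; less 30 min break → 10 h 46 min
Sun: 10:58 AM–9:38 PM = 10 h 40 min; less 30 min break → 10 h 10 min
Total worked: 56 h 19 min = 56.32 h.
Threshold 44 h → overtime 12 h 19 min, regular 44 h 0 min.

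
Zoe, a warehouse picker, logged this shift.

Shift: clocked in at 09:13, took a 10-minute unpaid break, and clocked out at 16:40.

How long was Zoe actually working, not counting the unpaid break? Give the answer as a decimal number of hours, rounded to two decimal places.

Shift: 09:13–16:40 = 7 h 27 min; less 10 min break → 7 h 17 min

7.28 hours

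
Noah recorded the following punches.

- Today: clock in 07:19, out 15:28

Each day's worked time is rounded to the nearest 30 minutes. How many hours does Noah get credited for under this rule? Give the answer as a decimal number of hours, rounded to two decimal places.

Today: 07:19–15:28 = 8 h 9 min → rounds to 8 h 0 min

8.00 hours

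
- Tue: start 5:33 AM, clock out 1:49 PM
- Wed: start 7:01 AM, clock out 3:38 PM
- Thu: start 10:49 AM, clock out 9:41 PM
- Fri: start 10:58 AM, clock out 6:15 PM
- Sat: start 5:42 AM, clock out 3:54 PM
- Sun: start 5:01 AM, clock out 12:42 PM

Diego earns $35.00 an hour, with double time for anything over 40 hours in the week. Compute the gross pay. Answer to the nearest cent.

Tue: 5:33 AM–1:49 PM = 8 h 16 min
Wed: 7:01 AM–3:38 PM = 8 h 37 min
Thu: 10:49 AM–9:41 PM = 10 h 52 min
Fri: 10:58 AM–6:15 PM = 7 h 17 min
Sat: 5:42 AM–3:54 PM = 10 h 12 min
Sun: 5:01 AM–12:42 PM = 7 h 41 min
Total worked: 52 h 55 min = 3175 min.
Regular 40 h 0 min = 2400 min at $35.00/h; overtime 12 h 55 min = 775 min at $70.00/h.
Pay = (2400 × $35.00 + 775 × $70.00) ÷ 60 = $2304.17.

$2304.17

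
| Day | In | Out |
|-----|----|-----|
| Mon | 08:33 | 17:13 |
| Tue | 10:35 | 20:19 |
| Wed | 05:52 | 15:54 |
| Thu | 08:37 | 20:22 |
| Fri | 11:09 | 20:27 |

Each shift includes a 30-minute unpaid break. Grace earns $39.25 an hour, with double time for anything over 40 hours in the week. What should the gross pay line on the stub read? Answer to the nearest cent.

Mon: 08:33–17:13 = 8 h 40 min; less 30 min break → 8 h 10 min
Tue: 10:35–20:19 = 9 h 44 min; less 30 min break → 9 h 14 min
Wed: 05:52–15:54 = 10 h 2 min; less 30 min break → 9 h 32 min
Thu: 08:37–20:22 = 11 h 45 min; less 30 min break → 11 h 15 min
Fri: 11:09–20:27 = 9 h 18 min; less 30 min break → 8 h 48 min
Total worked: 46 h 59 min = 2819 min.
Regular 40 h 0 min = 2400 min at $39.25/h; overtime 6 h 59 min = 419 min at $78.50/h.
Pay = (2400 × $39.25 + 419 × $78.50) ÷ 60 = $2118.19.

$2118.19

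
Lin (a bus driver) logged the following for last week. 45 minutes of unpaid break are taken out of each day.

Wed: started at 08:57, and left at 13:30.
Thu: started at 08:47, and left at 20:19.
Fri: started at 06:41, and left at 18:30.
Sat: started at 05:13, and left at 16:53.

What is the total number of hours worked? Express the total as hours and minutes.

Wed: 08:57–13:30 = 4 h 33 min; less 45 min break → 3 h 48 min
Thu: 08:47–20:19 = 11 h 32 min; less 45 min break → 10 h 47 min
Fri: 06:41–18:30 = 11 h 49 min; less 45 min break → 11 h 4 min
Sat: 05:13–16:53 = 11 h 40 min; less 45 min break → 10 h 55 min
Total: 3 h 48 min + 10 h 47 min + 11 h 4 min + 10 h 55 min = 36 h 34 min.

36 h 34 min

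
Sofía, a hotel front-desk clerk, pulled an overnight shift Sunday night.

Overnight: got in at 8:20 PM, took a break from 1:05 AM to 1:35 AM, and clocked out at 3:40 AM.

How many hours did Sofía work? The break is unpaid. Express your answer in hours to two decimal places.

6.83 hours

Overnight: 8:20 PM → midnight = 3 h 40 min; midnight → 3:40 AM = 3 h 40 min; span 7 h 20 min; less 30 min break → 6 h 50 min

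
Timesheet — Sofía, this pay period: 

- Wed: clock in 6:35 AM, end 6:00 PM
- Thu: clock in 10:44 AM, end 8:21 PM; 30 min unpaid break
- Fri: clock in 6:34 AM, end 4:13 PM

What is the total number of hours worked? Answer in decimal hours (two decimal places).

30.18 hours

Wed: 6:35 AM–6:00 PM = 11 h 25 min
Thu: 10:44 AM–8:21 PM = 9 h 37 min; less 30 min break → 9 h 7 min
Fri: 6:34 AM–4:13 PM = 9 h 39 min
Total: 11 h 25 min + 9 h 7 min + 9 h 39 min = 30 h 11 min.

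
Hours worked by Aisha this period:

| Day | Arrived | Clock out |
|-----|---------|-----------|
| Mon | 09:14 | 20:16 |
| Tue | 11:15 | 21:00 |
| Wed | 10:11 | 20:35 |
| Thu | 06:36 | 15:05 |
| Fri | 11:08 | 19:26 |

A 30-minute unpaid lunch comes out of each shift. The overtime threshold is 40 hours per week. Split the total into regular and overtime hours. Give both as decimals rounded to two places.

Mon: 09:14–20:16 = 11 h 2 min; less 30 min break → 10 h 32 min
Tue: 11:15–21:00 = 9 h 45 min; less 30 min break → 9 h 15 min
Wed: 10:11–20:35 = 10 h 24 min; less 30 min break → 9 h 54 min
Thu: 06:36–15:05 = 8 h 29 min; less 30 min break → 7 h 59 min
Fri: 11:08–19:26 = 8 h 18 min; less 30 min break → 7 h 48 min
Total worked: 45 h 28 min = 45.47 h.
Threshold 40 h → overtime 5 h 28 min, regular 40 h 0 min.

Regular 40.00 hours, overtime 5.47 hours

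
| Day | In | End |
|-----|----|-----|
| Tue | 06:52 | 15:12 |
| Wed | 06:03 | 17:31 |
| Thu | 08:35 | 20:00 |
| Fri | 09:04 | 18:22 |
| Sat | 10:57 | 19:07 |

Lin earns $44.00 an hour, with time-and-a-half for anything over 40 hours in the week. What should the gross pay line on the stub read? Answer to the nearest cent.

$2333.10

Tue: 06:52–15:12 = 8 h 20 min
Wed: 06:03–17:31 = 11 h 28 min
Thu: 08:35–20:00 = 11 h 25 min
Fri: 09:04–18:22 = 9 h 18 min
Sat: 10:57–19:07 = 8 h 10 min
Total worked: 48 h 41 min = 2921 min.
Regular 40 h 0 min = 2400 min at $44.00/h; overtime 8 h 41 min = 521 min at $66.00/h.
Pay = (2400 × $44.00 + 521 × $66.00) ÷ 60 = $2333.10.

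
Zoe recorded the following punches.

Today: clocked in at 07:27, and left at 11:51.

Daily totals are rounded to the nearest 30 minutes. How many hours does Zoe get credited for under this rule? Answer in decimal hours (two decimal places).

4.50 hours

Today: 07:27–11:51 = 4 h 24 min → rounds to 4 h 30 min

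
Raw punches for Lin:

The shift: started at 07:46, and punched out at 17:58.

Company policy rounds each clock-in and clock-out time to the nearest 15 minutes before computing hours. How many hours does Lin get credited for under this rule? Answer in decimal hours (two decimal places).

10.25 hours

The shift: in 07:46→07:45, out 17:58→18:00; 10 h 15 min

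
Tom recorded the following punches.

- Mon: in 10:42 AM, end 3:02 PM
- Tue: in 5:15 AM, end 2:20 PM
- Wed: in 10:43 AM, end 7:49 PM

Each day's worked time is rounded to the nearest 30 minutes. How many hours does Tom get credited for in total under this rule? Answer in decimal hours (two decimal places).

22.50 hours

Mon: 10:42 AM–3:02 PM = 4 h 20 min → rounds to 4 h 30 min
Tue: 5:15 AM–2:20 PM = 9 h 5 min → rounds to 9 h 0 min
Wed: 10:43 AM–7:49 PM = 9 h 6 min → rounds to 9 h 0 min
Total credited: 22 h 30 min.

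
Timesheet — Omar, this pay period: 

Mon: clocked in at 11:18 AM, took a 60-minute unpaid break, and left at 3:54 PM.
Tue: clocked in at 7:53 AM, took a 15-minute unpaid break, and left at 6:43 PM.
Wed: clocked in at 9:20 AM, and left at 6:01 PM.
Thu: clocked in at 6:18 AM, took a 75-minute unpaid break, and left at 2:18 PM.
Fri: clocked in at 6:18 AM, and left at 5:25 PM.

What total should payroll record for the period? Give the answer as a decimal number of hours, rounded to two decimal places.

40.73 hours

Mon: 11:18 AM–3:54 PM = 4 h 36 min; less 60 min break → 3 h 36 min
Tue: 7:53 AM–6:43 PM = 10 h 50 min; less 15 min break → 10 h 35 min
Wed: 9:20 AM–6:01 PM = 8 h 41 min
Thu: 6:18 AM–2:18 PM = 8 h 0 min; less 75 min break → 6 h 45 min
Fri: 6:18 AM–5:25 PM = 11 h 7 min
Total: 3 h 36 min + 10 h 35 min + 8 h 41 min + 6 h 45 min + 11 h 7 min = 40 h 44 min.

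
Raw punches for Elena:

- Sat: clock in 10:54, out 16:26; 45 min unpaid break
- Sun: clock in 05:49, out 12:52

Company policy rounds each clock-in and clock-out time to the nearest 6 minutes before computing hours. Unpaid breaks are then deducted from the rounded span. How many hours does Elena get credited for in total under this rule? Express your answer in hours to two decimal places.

11.85 hours

Sat: in 10:54→10:54, out 16:26→16:24; 5 h 30 min − 45 min = 4 h 45 min
Sun: in 05:49→05:48, out 12:52→12:54; 7 h 6 min
Total credited: 11 h 51 min.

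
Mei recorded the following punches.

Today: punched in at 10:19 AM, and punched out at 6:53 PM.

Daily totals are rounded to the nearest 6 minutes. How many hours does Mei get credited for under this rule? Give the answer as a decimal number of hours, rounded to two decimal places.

8.60 hours

Today: 10:19 AM–6:53 PM = 8 h 34 min → rounds to 8 h 36 min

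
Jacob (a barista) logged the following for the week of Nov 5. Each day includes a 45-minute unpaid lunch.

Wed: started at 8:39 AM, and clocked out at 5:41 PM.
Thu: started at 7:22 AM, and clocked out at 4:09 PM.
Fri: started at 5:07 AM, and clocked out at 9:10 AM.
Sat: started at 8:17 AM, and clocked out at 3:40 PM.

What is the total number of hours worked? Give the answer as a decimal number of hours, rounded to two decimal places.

Wed: 8:39 AM–5:41 PM = 9 h 2 min; less 45 min break → 8 h 17 min
Thu: 7:22 AM–4:09 PM = 8 h 47 min; less 45 min break → 8 h 2 min
Fri: 5:07 AM–9:10 AM = 4 h 3 min; less 45 min break → 3 h 18 min
Sat: 8:17 AM–3:40 PM = 7 h 23 min; less 45 min break → 6 h 38 min
Total: 8 h 17 min + 8 h 2 min + 3 h 18 min + 6 h 38 min = 26 h 15 min.

26.25 hours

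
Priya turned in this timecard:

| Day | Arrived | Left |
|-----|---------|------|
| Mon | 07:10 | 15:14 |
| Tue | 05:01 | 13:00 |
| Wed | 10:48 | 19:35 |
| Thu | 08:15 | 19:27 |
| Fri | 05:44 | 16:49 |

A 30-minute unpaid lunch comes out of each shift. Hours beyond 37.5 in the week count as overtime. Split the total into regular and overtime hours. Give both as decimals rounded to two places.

Mon: 07:10–15:14 = 8 h 4 min; less 30 min break → 7 h 34 min
Tue: 05:01–13:00 = 7 h 59 min; less 30 min break → 7 h 29 min
Wed: 10:48–19:35 = 8 h 47 min; less 30 min break → 8 h 17 min
Thu: 08:15–19:27 = 11 h 12 min; less 30 min break → 10 h 42 min
Fri: 05:44–16:49 = 11 h 5 min; less 30 min break → 10 h 35 min
Total worked: 44 h 37 min = 44.62 h.
Threshold 37.5 h → overtime 7 h 7 min, regular 37 h 30 min.

Regular 37.50 hours, overtime 7.12 hours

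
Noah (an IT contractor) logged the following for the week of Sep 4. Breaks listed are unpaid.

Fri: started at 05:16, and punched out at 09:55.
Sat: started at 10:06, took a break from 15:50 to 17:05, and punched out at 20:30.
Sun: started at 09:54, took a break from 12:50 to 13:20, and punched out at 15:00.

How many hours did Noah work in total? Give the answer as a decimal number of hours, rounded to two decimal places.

Fri: 05:16–09:55 = 4 h 39 min
Sat: 10:06–20:30 = 10 h 24 min; less 75 min break → 9 h 9 min
Sun: 09:54–15:00 = 5 h 6 min; less 30 min break → 4 h 36 min
Total: 4 h 39 min + 9 h 9 min + 4 h 36 min = 18 h 24 min.

18.40 hours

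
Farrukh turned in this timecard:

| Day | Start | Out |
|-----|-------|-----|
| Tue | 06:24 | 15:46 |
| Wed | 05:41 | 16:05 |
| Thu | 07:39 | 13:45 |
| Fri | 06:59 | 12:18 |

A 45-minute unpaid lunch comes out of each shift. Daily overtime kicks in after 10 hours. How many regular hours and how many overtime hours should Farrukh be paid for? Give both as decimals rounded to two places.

Regular 28.18 hours, overtime 0.00 hours

Tue: 06:24–15:46 = 9 h 22 min; less 45 min break → 8 h 37 min
Wed: 05:41–16:05 = 10 h 24 min; less 45 min break → 9 h 39 min
Thu: 07:39–13:45 = 6 h 6 min; less 45 min break → 5 h 21 min
Fri: 06:59–12:18 = 5 h 19 min; less 45 min break → 4 h 34 min
Tue reg 8 h 37 min / OT 0 h 0 min; Wed reg 9 h 39 min / OT 0 h 0 min; Thu reg 5 h 21 min / OT 0 h 0 min; Fri reg 4 h 34 min / OT 0 h 0 min.
Totals: regular 28 h 11 min, overtime 0 h 0 min.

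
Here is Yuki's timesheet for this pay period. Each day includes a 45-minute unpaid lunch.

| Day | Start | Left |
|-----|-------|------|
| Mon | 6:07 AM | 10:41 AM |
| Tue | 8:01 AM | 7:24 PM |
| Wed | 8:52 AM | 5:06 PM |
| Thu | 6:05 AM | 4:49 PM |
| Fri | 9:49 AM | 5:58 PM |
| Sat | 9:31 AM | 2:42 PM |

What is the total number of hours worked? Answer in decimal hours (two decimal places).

Mon: 6:07 AM–10:41 AM = 4 h 34 min; less 45 min break → 3 h 49 min
Tue: 8:01 AM–7:24 PM = 11 h 23 min; less 45 min break → 10 h 38 min
Wed: 8:52 AM–5:06 PM = 8 h 14 min; less 45 min break → 7 h 29 min
Thu: 6:05 AM–4:49 PM = 10 h 44 min; less 45 min break → 9 h 59 min
Fri: 9:49 AM–5:58 PM = 8 h 9 min; less 45 min break → 7 h 24 min
Sat: 9:31 AM–2:42 PM = 5 h 11 min; less 45 min break → 4 h 26 min
Total: 3 h 49 min + 10 h 38 min + 7 h 29 min + 9 h 59 min + 7 h 24 min + 4 h 26 min = 43 h 45 min.

43.75 hours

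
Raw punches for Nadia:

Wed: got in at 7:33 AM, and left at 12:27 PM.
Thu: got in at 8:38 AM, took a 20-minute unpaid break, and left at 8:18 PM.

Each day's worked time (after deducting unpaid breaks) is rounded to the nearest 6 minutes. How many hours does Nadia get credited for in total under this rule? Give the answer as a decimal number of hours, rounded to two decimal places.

Wed: 7:33 AM–12:27 PM = 4 h 54 min → rounds to 4 h 54 min
Thu: 8:38 AM–8:18 PM = 11 h 40 min − 20 min = 11 h 20 min → rounds to 11 h 18 min
Total credited: 16 h 12 min.

16.20 hours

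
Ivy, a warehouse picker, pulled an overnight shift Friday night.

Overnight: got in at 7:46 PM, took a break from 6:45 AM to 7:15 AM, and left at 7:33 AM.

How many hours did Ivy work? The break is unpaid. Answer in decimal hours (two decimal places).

11.28 hours

Overnight: 7:46 PM → midnight = 4 h 14 min; midnight → 7:33 AM = 7 h 33 min; span 11 h 47 min; less 30 min break → 11 h 17 min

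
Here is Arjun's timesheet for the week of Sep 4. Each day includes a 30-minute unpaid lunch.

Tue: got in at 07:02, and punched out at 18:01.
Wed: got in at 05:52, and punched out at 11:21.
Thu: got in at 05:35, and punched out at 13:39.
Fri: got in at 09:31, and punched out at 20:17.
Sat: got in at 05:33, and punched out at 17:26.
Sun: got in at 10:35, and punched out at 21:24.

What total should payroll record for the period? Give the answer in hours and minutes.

55 h 0 min

Tue: 07:02–18:01 = 10 h 59 min; less 30 min break → 10 h 29 min
Wed: 05:52–11:21 = 5 h 29 min; less 30 min break → 4 h 59 min
Thu: 05:35–13:39 = 8 h 4 min; less 30 min break → 7 h 34 min
Fri: 09:31–20:17 = 10 h 46 min; less 30 min break → 10 h 16 min
Sat: 05:33–17:26 = 11 h 53 min; less 30 min break → 11 h 23 min
Sun: 10:35–21:24 = 10 h 49 min; less 30 min break → 10 h 19 min
Total: 10 h 29 min + 4 h 59 min + 7 h 34 min + 10 h 16 min + 11 h 23 min + 10 h 19 min = 55 h 0 min.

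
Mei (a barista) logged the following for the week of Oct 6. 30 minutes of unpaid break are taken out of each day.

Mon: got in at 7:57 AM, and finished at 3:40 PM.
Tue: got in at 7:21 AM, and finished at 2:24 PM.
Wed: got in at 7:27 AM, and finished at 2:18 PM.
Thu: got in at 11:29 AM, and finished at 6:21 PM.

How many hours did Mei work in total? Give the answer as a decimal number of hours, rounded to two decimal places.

26.48 hours

Mon: 7:57 AM–3:40 PM = 7 h 43 min; less 30 min break → 7 h 13 min
Tue: 7:21 AM–2:24 PM = 7 h 3 min; less 30 min break → 6 h 33 min
Wed: 7:27 AM–2:18 PM = 6 h 51 min; less 30 min break → 6 h 21 min
Thu: 11:29 AM–6:21 PM = 6 h 52 min; less 30 min break → 6 h 22 min
Total: 7 h 13 min + 6 h 33 min + 6 h 21 min + 6 h 22 min = 26 h 29 min.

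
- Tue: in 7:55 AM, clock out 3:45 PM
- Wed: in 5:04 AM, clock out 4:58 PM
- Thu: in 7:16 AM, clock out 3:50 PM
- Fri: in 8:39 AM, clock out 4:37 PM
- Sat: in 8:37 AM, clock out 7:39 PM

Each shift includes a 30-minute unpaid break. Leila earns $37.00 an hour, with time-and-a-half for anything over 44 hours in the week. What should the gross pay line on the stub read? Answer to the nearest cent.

Tue: 7:55 AM–3:45 PM = 7 h 50 min; less 30 min break → 7 h 20 min
Wed: 5:04 AM–4:58 PM = 11 h 54 min; less 30 min break → 11 h 24 min
Thu: 7:16 AM–3:50 PM = 8 h 34 min; less 30 min break → 8 h 4 min
Fri: 8:39 AM–4:37 PM = 7 h 58 min; less 30 min break → 7 h 28 min
Sat: 8:37 AM–7:39 PM = 11 h 2 min; less 30 min break → 10 h 32 min
Total worked: 44 h 48 min = 2688 min.
Regular 44 h 0 min = 2640 min at $37.00/h; overtime 0 h 48 min = 48 min at $55.50/h.
Pay = (2640 × $37.00 + 48 × $55.50) ÷ 60 = $1672.40.

$1672.40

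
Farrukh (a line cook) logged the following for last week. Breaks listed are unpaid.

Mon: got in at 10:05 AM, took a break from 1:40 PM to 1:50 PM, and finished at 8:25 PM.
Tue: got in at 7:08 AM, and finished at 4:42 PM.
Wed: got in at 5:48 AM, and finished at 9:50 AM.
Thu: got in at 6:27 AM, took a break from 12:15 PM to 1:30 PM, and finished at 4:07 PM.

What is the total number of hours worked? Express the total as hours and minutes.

Mon: 10:05 AM–8:25 PM = 10 h 20 min; less 10 min break → 10 h 10 min
Tue: 7:08 AM–4:42 PM = 9 h 34 min
Wed: 5:48 AM–9:50 AM = 4 h 2 min
Thu: 6:27 AM–4:07 PM = 9 h 40 min; less 75 min break → 8 h 25 min
Total: 10 h 10 min + 9 h 34 min + 4 h 2 min + 8 h 25 min = 32 h 11 min.

32 h 11 min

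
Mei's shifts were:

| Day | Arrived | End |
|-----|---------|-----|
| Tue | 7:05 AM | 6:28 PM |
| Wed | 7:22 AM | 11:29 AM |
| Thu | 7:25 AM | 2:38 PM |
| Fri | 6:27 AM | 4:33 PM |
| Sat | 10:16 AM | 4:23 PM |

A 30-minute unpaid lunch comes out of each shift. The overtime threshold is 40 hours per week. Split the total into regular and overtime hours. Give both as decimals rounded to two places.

Regular 36.43 hours, overtime 0.00 hours

Tue: 7:05 AM–6:28 PM = 11 h 23 min; less 30 min break → 10 h 53 min
Wed: 7:22 AM–11:29 AM = 4 h 7 min; less 30 min break → 3 h 37 min
Thu: 7:25 AM–2:38 PM = 7 h 13 min; less 30 min break → 6 h 43 min
Fri: 6:27 AM–4:33 PM = 10 h 6 min; less 30 min break → 9 h 36 min
Sat: 10:16 AM–4:23 PM = 6 h 7 min; less 30 min break → 5 h 37 min
Total worked: 36 h 26 min = 36.43 h.
Threshold 40 h → overtime 0 h 0 min, regular 36 h 26 min.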